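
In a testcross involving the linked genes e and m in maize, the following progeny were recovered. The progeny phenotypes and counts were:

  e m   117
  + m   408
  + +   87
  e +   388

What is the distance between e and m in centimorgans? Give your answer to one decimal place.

20.4 centimorgans

The two most frequent classes, + m (408) and e + (388), are the parental types, so the F1 was + m / e +.
The recombinant classes are + + and e m: 87 + 117 = 204.
Recombination frequency = 204/1000 = 0.2040 ≈ 20.4%, i.e. 20.4 centimorgans.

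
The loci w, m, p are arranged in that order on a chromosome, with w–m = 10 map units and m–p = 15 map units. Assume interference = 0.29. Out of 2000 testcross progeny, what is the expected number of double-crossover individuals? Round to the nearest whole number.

Map distances give recombination frequencies of 0.100 and 0.150 for the two intervals.
With interference 0.29 (so coincidence = 0.71), expected double-crossover frequency = 0.100 × 0.150 × 0.71 = 0.01065.
Expected number = 0.01065 × 2000 = 21.30 ≈ 21.

21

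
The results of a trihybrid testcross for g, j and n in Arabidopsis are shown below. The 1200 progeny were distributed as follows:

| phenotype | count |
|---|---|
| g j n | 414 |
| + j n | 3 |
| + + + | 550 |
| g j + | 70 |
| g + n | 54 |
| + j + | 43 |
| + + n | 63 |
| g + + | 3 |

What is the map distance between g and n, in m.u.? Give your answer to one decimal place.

11.6 m.u.

The two most frequent reciprocal classes, g j n and + + +, are the parental types, so the F1 was g j n / + + +.
The two rarest classes, + j n and g + +, are the double crossovers. Comparing them with the parentals, only the g allele has switched, so g is the middle locus and the order is j – g – n.
Crossovers in the g–n interval produce the single-crossover classes g j + and + + n (70 + 63 = 133) plus the double crossovers (6).
RF(g–n) = (133 + 6) / 1200 = 139/1200 = 0.1158 → 11.6 m.u.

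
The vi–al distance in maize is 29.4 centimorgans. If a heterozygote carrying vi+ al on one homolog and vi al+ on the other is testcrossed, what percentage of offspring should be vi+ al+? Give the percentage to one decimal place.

14.7%

A map distance of 29.4 centimorgans corresponds to a recombination frequency of 0.294.
The F1 is vi+ al / vi al+, so vi+ al+ is a recombinant gamete class with expected frequency r/2 = 0.294/2 = 0.1470.
That is 0.1470 = 14.7% of the progeny.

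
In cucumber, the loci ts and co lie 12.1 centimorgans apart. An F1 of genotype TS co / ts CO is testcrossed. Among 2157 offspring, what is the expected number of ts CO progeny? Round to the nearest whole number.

948

A map distance of 12.1 centimorgans corresponds to a recombination frequency of 0.121.
The F1 is TS co / ts CO, so ts CO is a parental gamete class with expected frequency (1 − r)/2 = 0.879/2 = 0.4395.
Expected number = 0.4395 × 2157 = 948.00 ≈ 948.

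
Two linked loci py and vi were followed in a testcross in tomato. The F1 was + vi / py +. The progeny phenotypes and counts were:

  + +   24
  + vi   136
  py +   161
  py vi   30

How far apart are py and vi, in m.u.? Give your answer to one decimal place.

15.4 m.u.

The recombinant classes are + + and py vi: 24 + 30 = 54.
Recombination frequency = 54/351 = 0.1538 ≈ 15.4%, i.e. 15.4 m.u.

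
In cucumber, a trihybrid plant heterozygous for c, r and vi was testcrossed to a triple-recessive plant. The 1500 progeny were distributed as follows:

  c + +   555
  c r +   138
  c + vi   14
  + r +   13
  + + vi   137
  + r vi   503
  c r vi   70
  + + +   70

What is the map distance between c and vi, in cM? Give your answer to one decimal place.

The two most frequent reciprocal classes, c + + and + r vi, are the parental types, so the F1 was c + + / + r vi.
The two rarest classes, c + vi and + r +, are the double crossovers. Comparing them with the parentals, only the vi allele has switched, so vi is the middle locus and the order is c – vi – r.
Crossovers in the c–vi interval produce the single-crossover classes + + + and c r vi (70 + 70 = 140) plus the double crossovers (27).
RF(c–vi) = (140 + 27) / 1500 = 167/1500 = 0.1113 → 11.1 cM.

11.1 cM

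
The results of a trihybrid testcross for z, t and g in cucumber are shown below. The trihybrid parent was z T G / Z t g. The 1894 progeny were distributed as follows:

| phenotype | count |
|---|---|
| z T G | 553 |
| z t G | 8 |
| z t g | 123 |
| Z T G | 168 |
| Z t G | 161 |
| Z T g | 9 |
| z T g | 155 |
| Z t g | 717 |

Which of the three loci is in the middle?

t

The two rarest classes, z t G and Z T g, are the double crossovers. Comparing them with the parentals, only the t allele has switched, so t is the middle locus and the order is g – t – z.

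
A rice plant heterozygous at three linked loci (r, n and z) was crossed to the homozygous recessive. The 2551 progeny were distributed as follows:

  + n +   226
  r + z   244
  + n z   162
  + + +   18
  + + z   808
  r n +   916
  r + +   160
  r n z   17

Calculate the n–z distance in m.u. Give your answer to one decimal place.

The two most frequent reciprocal classes, + + z and r n +, are the parental types, so the F1 was + + z / r n +.
The two rarest classes, + + + and r n z, are the double crossovers. Comparing them with the parentals, only the z allele has switched, so z is the middle locus and the order is r – z – n.
Crossovers in the z–n interval produce the single-crossover classes + n z and r + + (162 + 160 = 322) plus the double crossovers (35).
RF(z–n) = (322 + 35) / 2551 = 357/2551 = 0.1399 → 14.0 m.u.

14.0 m.u.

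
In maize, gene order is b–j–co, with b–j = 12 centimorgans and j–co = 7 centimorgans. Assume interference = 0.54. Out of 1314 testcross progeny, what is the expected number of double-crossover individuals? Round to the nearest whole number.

5

Map distances give recombination frequencies of 0.120 and 0.070 for the two intervals.
With interference 0.54 (so coincidence = 0.46), expected double-crossover frequency = 0.120 × 0.070 × 0.46 = 0.00386.
Expected number = 0.00386 × 1314 = 5.08 ≈ 5.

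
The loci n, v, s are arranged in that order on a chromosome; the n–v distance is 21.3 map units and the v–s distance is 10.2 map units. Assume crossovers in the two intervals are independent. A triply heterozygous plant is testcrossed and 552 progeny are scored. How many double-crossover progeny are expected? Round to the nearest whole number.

12

Map distances give recombination frequencies of 0.213 and 0.102 for the two intervals.
With no interference, expected double-crossover frequency = 0.213 × 0.102 = 0.02173.
Expected number = 0.02173 × 552 = 11.99 ≈ 12.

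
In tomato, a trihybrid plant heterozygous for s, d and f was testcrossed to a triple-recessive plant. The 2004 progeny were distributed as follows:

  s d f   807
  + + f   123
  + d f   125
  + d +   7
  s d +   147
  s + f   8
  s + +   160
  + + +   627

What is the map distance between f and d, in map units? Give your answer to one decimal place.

14.2 map units

The two most frequent reciprocal classes, s d f and + + +, are the parental types, so the F1 was s d f / + + +.
The two rarest classes, s + f and + d +, are the double crossovers. Comparing them with the parentals, only the d allele has switched, so d is the middle locus and the order is s – d – f.
Crossovers in the d–f interval produce the single-crossover classes s d + and + + f (147 + 123 = 270) plus the double crossovers (15).
RF(d–f) = (270 + 15) / 2004 = 285/2004 = 0.1422 → 14.2 map units.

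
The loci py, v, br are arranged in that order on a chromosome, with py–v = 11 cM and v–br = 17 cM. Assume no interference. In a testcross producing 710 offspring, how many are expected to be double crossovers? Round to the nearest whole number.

13

Map distances give recombination frequencies of 0.110 and 0.170 for the two intervals.
With no interference, expected double-crossover frequency = 0.110 × 0.170 = 0.01870.
Expected number = 0.01870 × 710 = 13.28 ≈ 13.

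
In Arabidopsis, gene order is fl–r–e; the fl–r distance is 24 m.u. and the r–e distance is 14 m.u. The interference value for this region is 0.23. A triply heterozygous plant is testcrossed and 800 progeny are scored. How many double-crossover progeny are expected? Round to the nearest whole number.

21

Map distances give recombination frequencies of 0.240 and 0.140 for the two intervals.
With interference 0.23 (so coincidence = 0.77), expected double-crossover frequency = 0.240 × 0.140 × 0.77 = 0.02587.
Expected number = 0.02587 × 800 = 20.70 ≈ 21.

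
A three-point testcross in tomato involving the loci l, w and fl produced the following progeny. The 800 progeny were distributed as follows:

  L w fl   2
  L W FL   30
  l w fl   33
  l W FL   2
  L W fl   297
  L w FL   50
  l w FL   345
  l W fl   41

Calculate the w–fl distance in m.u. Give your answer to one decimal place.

8.4 m.u.

The two most frequent reciprocal classes, l w FL and L W fl, are the parental types, so the F1 was l w FL / L W fl.
The two rarest classes, l W FL and L w fl, are the double crossovers. Comparing them with the parentals, only the w allele has switched, so w is the middle locus and the order is fl – w – l.
Crossovers in the fl–w interval produce the single-crossover classes l w fl and L W FL (33 + 30 = 63) plus the double crossovers (4).
RF(fl–w) = (63 + 4) / 800 = 67/800 = 0.0838 → 8.4 m.u.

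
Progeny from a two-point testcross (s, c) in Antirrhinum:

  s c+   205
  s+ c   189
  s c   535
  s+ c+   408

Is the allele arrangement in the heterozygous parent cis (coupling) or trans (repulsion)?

The two most frequent classes are s+ c+ (408) and s c (535); these are the parental (non-recombinant) types.
So the F1 carried s+ c+ on one chromosome and s c on the other — the recessive alleles are on the same chromosome (cis / coupling).

cis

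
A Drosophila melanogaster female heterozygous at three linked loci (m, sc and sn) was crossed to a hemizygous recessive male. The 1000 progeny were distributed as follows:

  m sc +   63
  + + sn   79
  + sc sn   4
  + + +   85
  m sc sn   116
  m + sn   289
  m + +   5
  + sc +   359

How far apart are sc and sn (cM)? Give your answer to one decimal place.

21.0 cM

The two most frequent reciprocal classes, + sc + and m + sn, are the parental types, so the F1 was + sc + / m + sn.
The two rarest classes, + sc sn and m + +, are the double crossovers. Comparing them with the parentals, only the sn allele has switched, so sn is the middle locus and the order is sc – sn – m.
Crossovers in the sc–sn interval produce the single-crossover classes + + + and m sc sn (85 + 116 = 201) plus the double crossovers (9).
RF(sc–sn) = (201 + 9) / 1000 = 210/1000 = 0.2100 → 21.0 cM.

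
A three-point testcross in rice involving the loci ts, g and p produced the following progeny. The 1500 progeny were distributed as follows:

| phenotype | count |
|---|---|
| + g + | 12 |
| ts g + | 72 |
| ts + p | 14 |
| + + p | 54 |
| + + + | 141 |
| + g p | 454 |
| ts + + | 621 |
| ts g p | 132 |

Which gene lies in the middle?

p

The two most frequent reciprocal classes, + g p and ts + +, are the parental types, so the F1 was + g p / ts + +.
The two rarest classes, + g + and ts + p, are the double crossovers. Comparing them with the parentals, only the p allele has switched, so p is the middle locus and the order is ts – p – g.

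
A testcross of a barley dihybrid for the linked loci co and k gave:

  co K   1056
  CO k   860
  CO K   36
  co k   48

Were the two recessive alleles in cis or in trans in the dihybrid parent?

trans

The two most frequent classes are CO k (860) and co K (1056); these are the parental (non-recombinant) types.
So the F1 carried CO k on one chromosome and co K on the other — the recessive alleles are on opposite chromosomes (trans / repulsion).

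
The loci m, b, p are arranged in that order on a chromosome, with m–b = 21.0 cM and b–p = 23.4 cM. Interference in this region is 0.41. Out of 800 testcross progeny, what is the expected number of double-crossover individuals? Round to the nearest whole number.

Map distances give recombination frequencies of 0.210 and 0.234 for the two intervals.
With interference 0.41 (so coincidence = 0.59), expected double-crossover frequency = 0.210 × 0.234 × 0.59 = 0.02899.
Expected number = 0.02899 × 800 = 23.19 ≈ 23.

23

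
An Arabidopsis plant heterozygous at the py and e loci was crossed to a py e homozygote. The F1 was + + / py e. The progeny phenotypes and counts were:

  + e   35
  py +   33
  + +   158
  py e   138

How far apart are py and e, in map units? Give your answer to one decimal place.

18.7 map units

The recombinant classes are + e and py +: 35 + 33 = 68.
Recombination frequency = 68/364 = 0.1868 ≈ 18.7%, i.e. 18.7 map units.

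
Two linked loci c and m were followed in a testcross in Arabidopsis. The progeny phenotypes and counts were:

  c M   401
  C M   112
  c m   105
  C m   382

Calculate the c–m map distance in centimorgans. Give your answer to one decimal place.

21.7 centimorgans

The two most frequent classes, C m (382) and c M (401), are the parental types, so the F1 was C m / c M.
The recombinant classes are C M and c m: 112 + 105 = 217.
Recombination frequency = 217/1000 = 0.2170 ≈ 21.7%, i.e. 21.7 centimorgans.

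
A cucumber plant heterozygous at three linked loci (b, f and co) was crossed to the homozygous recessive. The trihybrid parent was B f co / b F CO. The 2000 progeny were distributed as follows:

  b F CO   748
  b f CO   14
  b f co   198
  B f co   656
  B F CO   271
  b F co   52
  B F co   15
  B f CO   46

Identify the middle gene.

The two rarest classes, B F co and b f CO, are the double crossovers. Comparing them with the parentals, only the f allele has switched, so f is the middle locus and the order is co – f – b.

f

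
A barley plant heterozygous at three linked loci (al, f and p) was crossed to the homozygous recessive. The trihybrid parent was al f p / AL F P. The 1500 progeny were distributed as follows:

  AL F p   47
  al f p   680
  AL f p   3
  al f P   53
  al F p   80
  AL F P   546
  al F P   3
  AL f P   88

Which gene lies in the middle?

al

The two rarest classes, AL f p and al F P, are the double crossovers. Comparing them with the parentals, only the al allele has switched, so al is the middle locus and the order is f – al – p.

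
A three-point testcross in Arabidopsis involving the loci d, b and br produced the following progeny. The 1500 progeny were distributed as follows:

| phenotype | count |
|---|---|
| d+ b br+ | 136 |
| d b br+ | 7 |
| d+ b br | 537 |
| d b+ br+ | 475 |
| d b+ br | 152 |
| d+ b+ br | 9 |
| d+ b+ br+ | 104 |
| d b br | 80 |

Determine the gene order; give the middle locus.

b

The two most frequent reciprocal classes, d b+ br+ and d+ b br, are the parental types, so the F1 was d b+ br+ / d+ b br.
The two rarest classes, d b br+ and d+ b+ br, are the double crossovers. Comparing them with the parentals, only the b allele has switched, so b is the middle locus and the order is br – b – d.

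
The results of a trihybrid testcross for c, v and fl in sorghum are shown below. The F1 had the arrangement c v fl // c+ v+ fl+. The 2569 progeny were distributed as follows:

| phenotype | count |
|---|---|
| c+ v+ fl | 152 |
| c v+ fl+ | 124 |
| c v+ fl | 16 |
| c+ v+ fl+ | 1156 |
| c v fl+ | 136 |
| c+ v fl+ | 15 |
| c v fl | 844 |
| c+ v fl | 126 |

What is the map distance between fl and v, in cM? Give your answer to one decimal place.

The two rarest classes, c v+ fl and c+ v fl+, are the double crossovers. Comparing them with the parentals, only the v allele has switched, so v is the middle locus and the order is c – v – fl.
Crossovers in the v–fl interval produce the single-crossover classes c v fl+ and c+ v+ fl (136 + 152 = 288) plus the double crossovers (31).
RF(v–fl) = (288 + 31) / 2569 = 319/2569 = 0.1242 → 12.4 cM.

12.4 cM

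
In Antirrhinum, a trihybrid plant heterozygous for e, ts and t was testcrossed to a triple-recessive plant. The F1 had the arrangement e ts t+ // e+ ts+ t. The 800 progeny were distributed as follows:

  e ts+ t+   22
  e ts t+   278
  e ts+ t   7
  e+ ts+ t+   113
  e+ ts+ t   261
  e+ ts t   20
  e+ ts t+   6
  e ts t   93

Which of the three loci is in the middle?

e

The two rarest classes, e+ ts t+ and e ts+ t, are the double crossovers. Comparing them with the parentals, only the e allele has switched, so e is the middle locus and the order is ts – e – t.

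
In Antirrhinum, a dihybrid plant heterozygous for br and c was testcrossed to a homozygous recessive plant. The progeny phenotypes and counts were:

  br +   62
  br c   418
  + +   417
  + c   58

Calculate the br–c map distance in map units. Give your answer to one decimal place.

The two most frequent classes, + + (417) and br c (418), are the parental types, so the F1 was + + / br c.
The recombinant classes are + c and br +: 58 + 62 = 120.
Recombination frequency = 120/955 = 0.1257 ≈ 12.6%, i.e. 12.6 map units.

12.6 map units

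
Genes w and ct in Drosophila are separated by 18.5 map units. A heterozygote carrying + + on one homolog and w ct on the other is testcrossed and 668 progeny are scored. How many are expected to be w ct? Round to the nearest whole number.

A map distance of 18.5 map units corresponds to a recombination frequency of 0.185.
The F1 is + + / w ct, so w ct is a parental gamete class with expected frequency (1 − r)/2 = 0.815/2 = 0.4075.
Expected number = 0.4075 × 668 = 272.21 ≈ 272.

272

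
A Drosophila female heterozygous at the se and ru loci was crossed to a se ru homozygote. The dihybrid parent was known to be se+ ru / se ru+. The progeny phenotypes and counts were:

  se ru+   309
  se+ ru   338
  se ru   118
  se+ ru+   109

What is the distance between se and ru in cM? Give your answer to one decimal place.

The recombinant classes are se+ ru+ and se ru: 109 + 118 = 227.
Recombination frequency = 227/874 = 0.2597 ≈ 26.0%, i.e. 26.0 cM.

26.0 cM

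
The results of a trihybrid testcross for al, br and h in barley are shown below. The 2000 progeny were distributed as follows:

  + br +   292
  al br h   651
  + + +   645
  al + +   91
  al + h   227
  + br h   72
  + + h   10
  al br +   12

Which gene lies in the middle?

h

The two most frequent reciprocal classes, + + + and al br h, are the parental types, so the F1 was + + + / al br h.
The two rarest classes, + + h and al br +, are the double crossovers. Comparing them with the parentals, only the h allele has switched, so h is the middle locus and the order is br – h – al.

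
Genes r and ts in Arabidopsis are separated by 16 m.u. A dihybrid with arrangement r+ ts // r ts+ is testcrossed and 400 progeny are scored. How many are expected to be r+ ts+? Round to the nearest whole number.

32

A map distance of 16 m.u. corresponds to a recombination frequency of 0.160.
The F1 is r+ ts / r ts+, so r+ ts+ is a recombinant gamete class with expected frequency r/2 = 0.160/2 = 0.0800.
Expected number = 0.0800 × 400 = 32.00 ≈ 32.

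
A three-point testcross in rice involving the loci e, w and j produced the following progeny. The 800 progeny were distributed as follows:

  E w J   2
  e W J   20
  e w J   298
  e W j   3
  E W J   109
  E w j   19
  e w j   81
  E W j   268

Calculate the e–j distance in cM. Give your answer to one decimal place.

The two most frequent reciprocal classes, E W j and e w J, are the parental types, so the F1 was E W j / e w J.
The two rarest classes, e W j and E w J, are the double crossovers. Comparing them with the parentals, only the e allele has switched, so e is the middle locus and the order is w – e – j.
Crossovers in the e–j interval produce the single-crossover classes E W J and e w j (109 + 81 = 190) plus the double crossovers (5).
RF(e–j) = (190 + 5) / 800 = 195/800 = 0.2437 → 24.4 cM.

24.4 cM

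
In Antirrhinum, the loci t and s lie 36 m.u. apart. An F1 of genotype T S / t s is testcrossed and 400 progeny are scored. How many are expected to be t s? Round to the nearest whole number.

128

A map distance of 36 m.u. corresponds to a recombination frequency of 0.360.
The F1 is T S / t s, so t s is a parental gamete class with expected frequency (1 − r)/2 = 0.640/2 = 0.3200.
Expected number = 0.3200 × 400 = 128.00 ≈ 128.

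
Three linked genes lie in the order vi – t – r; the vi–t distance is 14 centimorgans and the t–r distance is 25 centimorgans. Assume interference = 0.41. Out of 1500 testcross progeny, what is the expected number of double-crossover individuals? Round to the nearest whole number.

31

Map distances give recombination frequencies of 0.140 and 0.250 for the two intervals.
With interference 0.41 (so coincidence = 0.59), expected double-crossover frequency = 0.140 × 0.250 × 0.59 = 0.02065.
Expected number = 0.02065 × 1500 = 30.98 ≈ 31.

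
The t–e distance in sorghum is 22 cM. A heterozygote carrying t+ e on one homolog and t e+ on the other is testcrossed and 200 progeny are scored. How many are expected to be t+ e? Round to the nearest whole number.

78

A map distance of 22 cM corresponds to a recombination frequency of 0.220.
The F1 is t+ e / t e+, so t+ e is a parental gamete class with expected frequency (1 − r)/2 = 0.780/2 = 0.3900.
Expected number = 0.3900 × 200 = 78.00 ≈ 78.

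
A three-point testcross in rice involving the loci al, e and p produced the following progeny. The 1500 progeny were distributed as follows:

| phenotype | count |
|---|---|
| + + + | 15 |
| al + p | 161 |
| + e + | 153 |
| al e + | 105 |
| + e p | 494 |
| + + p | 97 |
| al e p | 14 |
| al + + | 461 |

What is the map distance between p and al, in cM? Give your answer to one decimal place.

The two most frequent reciprocal classes, + e p and al + +, are the parental types, so the F1 was + e p / al + +.
The two rarest classes, al e p and + + +, are the double crossovers. Comparing them with the parentals, only the al allele has switched, so al is the middle locus and the order is p – al – e.
Crossovers in the p–al interval produce the single-crossover classes + e + and al + p (153 + 161 = 314) plus the double crossovers (29).
RF(p–al) = (314 + 29) / 1500 = 343/1500 = 0.2287 → 22.9 cM.

22.9 cM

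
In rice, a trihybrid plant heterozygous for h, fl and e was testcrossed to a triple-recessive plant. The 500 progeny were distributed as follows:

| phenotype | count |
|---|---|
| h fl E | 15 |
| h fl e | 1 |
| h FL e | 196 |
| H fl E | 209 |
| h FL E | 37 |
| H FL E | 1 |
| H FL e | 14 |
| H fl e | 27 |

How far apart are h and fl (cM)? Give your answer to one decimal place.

The two most frequent reciprocal classes, H fl E and h FL e, are the parental types, so the F1 was H fl E / h FL e.
The two rarest classes, H FL E and h fl e, are the double crossovers. Comparing them with the parentals, only the fl allele has switched, so fl is the middle locus and the order is h – fl – e.
Crossovers in the h–fl interval produce the single-crossover classes h fl E and H FL e (15 + 14 = 29) plus the double crossovers (2).
RF(h–fl) = (29 + 2) / 500 = 31/500 = 0.0620 → 6.2 cM.

6.2 cM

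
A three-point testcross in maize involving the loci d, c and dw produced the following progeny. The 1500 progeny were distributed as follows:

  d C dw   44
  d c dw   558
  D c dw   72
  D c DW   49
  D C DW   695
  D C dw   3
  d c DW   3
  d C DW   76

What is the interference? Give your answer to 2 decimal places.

The two most frequent reciprocal classes, d c dw and D C DW, are the parental types, so the F1 was d c dw / D C DW.
The two rarest classes, d c DW and D C dw, are the double crossovers. Comparing them with the parentals, only the dw allele has switched, so dw is the middle locus and the order is c – dw – d.
c–dw: (93 + 6)/1500 = 0.0660; dw–d: (148 + 6)/1500 = 0.1027.
Expected DCO frequency = 0.0660 × 0.1027 ≈ 0.00678; observed = 6/1500 ≈ 0.00400.
Coefficient of coincidence = 0.00400/0.00678 ≈ 0.59; interference = 1 − 0.59 = 0.41.

0.41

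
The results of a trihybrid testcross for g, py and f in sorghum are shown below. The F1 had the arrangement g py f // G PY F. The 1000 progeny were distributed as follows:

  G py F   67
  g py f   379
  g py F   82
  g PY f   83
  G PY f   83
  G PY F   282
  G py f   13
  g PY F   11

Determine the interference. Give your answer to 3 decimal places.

0.270

The two rarest classes, G py f and g PY F, are the double crossovers. Comparing them with the parentals, only the g allele has switched, so g is the middle locus and the order is py – g – f.
py–g: (150 + 24)/1000 = 0.1740; g–f: (165 + 24)/1000 = 0.1890.
Expected DCO frequency = 0.1740 × 0.1890 ≈ 0.03289; observed = 24/1000 ≈ 0.02400.
Coefficient of coincidence = 0.02400/0.03289 ≈ 0.730; interference = 1 − 0.730 = 0.270.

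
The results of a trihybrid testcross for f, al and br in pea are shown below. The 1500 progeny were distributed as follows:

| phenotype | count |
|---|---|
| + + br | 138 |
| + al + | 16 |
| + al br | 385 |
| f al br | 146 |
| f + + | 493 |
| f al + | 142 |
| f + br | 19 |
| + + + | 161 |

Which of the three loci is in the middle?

br

The two most frequent reciprocal classes, f + + and + al br, are the parental types, so the F1 was f + + / + al br.
The two rarest classes, f + br and + al +, are the double crossovers. Comparing them with the parentals, only the br allele has switched, so br is the middle locus and the order is f – br – al.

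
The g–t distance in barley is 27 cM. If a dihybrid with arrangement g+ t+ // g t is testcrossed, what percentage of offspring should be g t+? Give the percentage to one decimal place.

13.5%

A map distance of 27 cM corresponds to a recombination frequency of 0.270.
The F1 is g+ t+ / g t, so g t+ is a recombinant gamete class with expected frequency r/2 = 0.270/2 = 0.1350.
That is 0.1350 = 13.5% of the progeny.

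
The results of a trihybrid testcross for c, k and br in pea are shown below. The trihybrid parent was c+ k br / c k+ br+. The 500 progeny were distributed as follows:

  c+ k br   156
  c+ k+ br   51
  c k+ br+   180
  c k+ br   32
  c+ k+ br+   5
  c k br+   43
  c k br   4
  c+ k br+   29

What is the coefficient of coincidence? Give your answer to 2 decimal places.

The two rarest classes, c k br and c+ k+ br+, are the double crossovers. Comparing them with the parentals, only the c allele has switched, so c is the middle locus and the order is br – c – k.
br–c: (61 + 9)/500 = 0.1400; c–k: (94 + 9)/500 = 0.2060.
Expected DCO frequency = 0.1400 × 0.2060 ≈ 0.02884; observed = 9/500 ≈ 0.01800.
Coefficient of coincidence = 0.01800/0.02884 ≈ 0.62.

0.62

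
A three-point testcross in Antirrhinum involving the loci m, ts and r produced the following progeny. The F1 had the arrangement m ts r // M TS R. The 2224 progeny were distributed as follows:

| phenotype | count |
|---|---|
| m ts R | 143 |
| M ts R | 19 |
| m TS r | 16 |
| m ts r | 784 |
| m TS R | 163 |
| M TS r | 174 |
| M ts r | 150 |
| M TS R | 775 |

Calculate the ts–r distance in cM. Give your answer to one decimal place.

The two rarest classes, m TS r and M ts R, are the double crossovers. Comparing them with the parentals, only the ts allele has switched, so ts is the middle locus and the order is m – ts – r.
Crossovers in the ts–r interval produce the single-crossover classes m ts R and M TS r (143 + 174 = 317) plus the double crossovers (35).
RF(ts–r) = (317 + 35) / 2224 = 352/2224 = 0.1583 → 15.8 cM.

15.8 cM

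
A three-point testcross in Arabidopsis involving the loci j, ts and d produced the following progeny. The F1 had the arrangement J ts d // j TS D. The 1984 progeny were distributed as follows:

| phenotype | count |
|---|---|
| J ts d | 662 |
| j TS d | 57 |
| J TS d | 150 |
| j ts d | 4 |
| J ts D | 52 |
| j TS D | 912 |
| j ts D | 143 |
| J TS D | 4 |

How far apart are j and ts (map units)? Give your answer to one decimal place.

The two rarest classes, j ts d and J TS D, are the double crossovers. Comparing them with the parentals, only the j allele has switched, so j is the middle locus and the order is d – j – ts.
Crossovers in the j–ts interval produce the single-crossover classes J TS d and j ts D (150 + 143 = 293) plus the double crossovers (8).
RF(j–ts) = (293 + 8) / 1984 = 301/1984 = 0.1517 → 15.2 map units.

15.2 map units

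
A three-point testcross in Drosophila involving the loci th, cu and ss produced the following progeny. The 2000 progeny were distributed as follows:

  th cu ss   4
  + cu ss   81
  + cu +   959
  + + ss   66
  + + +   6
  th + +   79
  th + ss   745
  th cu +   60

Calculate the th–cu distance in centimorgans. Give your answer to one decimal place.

6.8 centimorgans

The two most frequent reciprocal classes, + cu + and th + ss, are the parental types, so the F1 was + cu + / th + ss.
The two rarest classes, + + + and th cu ss, are the double crossovers. Comparing them with the parentals, only the cu allele has switched, so cu is the middle locus and the order is th – cu – ss.
Crossovers in the th–cu interval produce the single-crossover classes th cu + and + + ss (60 + 66 = 126) plus the double crossovers (10).
RF(th–cu) = (126 + 10) / 2000 = 136/2000 = 0.0680 → 6.8 centimorgans.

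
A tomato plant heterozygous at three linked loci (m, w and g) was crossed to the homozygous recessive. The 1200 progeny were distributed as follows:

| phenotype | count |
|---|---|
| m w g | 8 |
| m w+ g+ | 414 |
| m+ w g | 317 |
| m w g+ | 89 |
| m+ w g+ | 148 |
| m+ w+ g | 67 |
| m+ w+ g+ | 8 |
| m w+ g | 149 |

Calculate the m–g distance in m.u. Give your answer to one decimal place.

The two most frequent reciprocal classes, m w+ g+ and m+ w g, are the parental types, so the F1 was m w+ g+ / m+ w g.
The two rarest classes, m+ w+ g+ and m w g, are the double crossovers. Comparing them with the parentals, only the m allele has switched, so m is the middle locus and the order is w – m – g.
Crossovers in the m–g interval produce the single-crossover classes m w+ g and m+ w g+ (149 + 148 = 297) plus the double crossovers (16).
RF(m–g) = (297 + 16) / 1200 = 313/1200 = 0.2608 → 26.1 m.u.

26.1 m.u.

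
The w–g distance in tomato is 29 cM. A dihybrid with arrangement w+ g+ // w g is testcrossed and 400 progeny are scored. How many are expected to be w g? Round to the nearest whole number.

142

A map distance of 29 cM corresponds to a recombination frequency of 0.290.
The F1 is w+ g+ / w g, so w g is a parental gamete class with expected frequency (1 − r)/2 = 0.710/2 = 0.3550.
Expected number = 0.3550 × 400 = 142.00 ≈ 142.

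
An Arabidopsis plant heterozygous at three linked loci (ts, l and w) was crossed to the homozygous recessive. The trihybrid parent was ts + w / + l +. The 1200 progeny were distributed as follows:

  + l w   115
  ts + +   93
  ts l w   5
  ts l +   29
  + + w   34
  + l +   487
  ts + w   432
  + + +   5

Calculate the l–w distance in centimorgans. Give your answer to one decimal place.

18.2 centimorgans

The two rarest classes, ts l w and + + +, are the double crossovers. Comparing them with the parentals, only the l allele has switched, so l is the middle locus and the order is w – l – ts.
Crossovers in the w–l interval produce the single-crossover classes ts + + and + l w (93 + 115 = 208) plus the double crossovers (10).
RF(w–l) = (208 + 10) / 1200 = 218/1200 = 0.1817 → 18.2 centimorgans.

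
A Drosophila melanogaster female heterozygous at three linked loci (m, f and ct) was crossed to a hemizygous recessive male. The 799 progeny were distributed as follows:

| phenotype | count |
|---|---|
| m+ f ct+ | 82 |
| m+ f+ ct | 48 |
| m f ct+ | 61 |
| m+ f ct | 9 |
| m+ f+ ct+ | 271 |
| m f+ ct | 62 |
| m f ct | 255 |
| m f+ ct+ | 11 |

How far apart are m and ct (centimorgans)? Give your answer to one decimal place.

16.1 centimorgans

The two most frequent reciprocal classes, m+ f+ ct+ and m f ct, are the parental types, so the F1 was m+ f+ ct+ / m f ct.
The two rarest classes, m f+ ct+ and m+ f ct, are the double crossovers. Comparing them with the parentals, only the m allele has switched, so m is the middle locus and the order is f – m – ct.
Crossovers in the m–ct interval produce the single-crossover classes m+ f+ ct and m f ct+ (48 + 61 = 109) plus the double crossovers (20).
RF(m–ct) = (109 + 20) / 799 = 129/799 = 0.1615 → 16.1 centimorgans.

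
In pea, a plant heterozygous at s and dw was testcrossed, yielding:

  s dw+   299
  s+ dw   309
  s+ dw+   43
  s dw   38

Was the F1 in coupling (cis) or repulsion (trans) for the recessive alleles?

trans

The two most frequent classes are s+ dw (309) and s dw+ (299); these are the parental (non-recombinant) types.
So the F1 carried s+ dw on one chromosome and s dw+ on the other — the recessive alleles are on opposite chromosomes (trans / repulsion).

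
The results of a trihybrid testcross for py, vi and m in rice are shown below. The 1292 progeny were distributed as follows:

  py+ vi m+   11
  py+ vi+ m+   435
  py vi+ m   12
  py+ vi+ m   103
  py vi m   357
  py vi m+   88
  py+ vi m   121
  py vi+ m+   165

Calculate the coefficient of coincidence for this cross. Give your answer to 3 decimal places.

The two most frequent reciprocal classes, py vi m and py+ vi+ m+, are the parental types, so the F1 was py vi m / py+ vi+ m+.
The two rarest classes, py vi+ m and py+ vi m+, are the double crossovers. Comparing them with the parentals, only the vi allele has switched, so vi is the middle locus and the order is m – vi – py.
m–vi: (191 + 23)/1292 = 0.1656; vi–py: (286 + 23)/1292 = 0.2392.
Expected DCO frequency = 0.1656 × 0.2392 ≈ 0.03961; observed = 23/1292 ≈ 0.01780.
Coefficient of coincidence = 0.01780/0.03961 ≈ 0.449.

0.449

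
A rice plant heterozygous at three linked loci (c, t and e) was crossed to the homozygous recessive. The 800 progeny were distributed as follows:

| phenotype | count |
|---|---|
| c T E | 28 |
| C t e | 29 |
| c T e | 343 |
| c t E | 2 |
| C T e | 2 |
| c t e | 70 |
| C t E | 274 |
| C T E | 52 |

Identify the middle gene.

The two most frequent reciprocal classes, C t E and c T e, are the parental types, so the F1 was C t E / c T e.
The two rarest classes, c t E and C T e, are the double crossovers. Comparing them with the parentals, only the c allele has switched, so c is the middle locus and the order is t – c – e.

c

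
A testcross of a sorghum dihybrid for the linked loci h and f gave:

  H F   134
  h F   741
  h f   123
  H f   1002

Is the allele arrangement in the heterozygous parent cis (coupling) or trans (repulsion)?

trans

The two most frequent classes are H f (1002) and h F (741); these are the parental (non-recombinant) types.
So the F1 carried H f on one chromosome and h F on the other — the recessive alleles are on opposite chromosomes (trans / repulsion).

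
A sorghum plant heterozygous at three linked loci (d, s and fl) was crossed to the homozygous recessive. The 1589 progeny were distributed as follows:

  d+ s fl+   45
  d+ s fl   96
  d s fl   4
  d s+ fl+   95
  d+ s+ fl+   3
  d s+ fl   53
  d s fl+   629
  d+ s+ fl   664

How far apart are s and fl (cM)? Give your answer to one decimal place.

12.5 cM

The two most frequent reciprocal classes, d s fl+ and d+ s+ fl, are the parental types, so the F1 was d s fl+ / d+ s+ fl.
The two rarest classes, d s fl and d+ s+ fl+, are the double crossovers. Comparing them with the parentals, only the fl allele has switched, so fl is the middle locus and the order is d – fl – s.
Crossovers in the fl–s interval produce the single-crossover classes d s+ fl+ and d+ s fl (95 + 96 = 191) plus the double crossovers (7).
RF(fl–s) = (191 + 7) / 1589 = 198/1589 = 0.1246 → 12.5 cM.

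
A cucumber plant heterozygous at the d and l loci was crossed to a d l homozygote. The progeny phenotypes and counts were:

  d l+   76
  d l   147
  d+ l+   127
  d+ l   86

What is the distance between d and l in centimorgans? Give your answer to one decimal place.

37.2 centimorgans

The two most frequent classes, d+ l+ (127) and d l (147), are the parental types, so the F1 was d+ l+ / d l.
The recombinant classes are d+ l and d l+: 86 + 76 = 162.
Recombination frequency = 162/436 = 0.3716 ≈ 37.2%, i.e. 37.2 centimorgans.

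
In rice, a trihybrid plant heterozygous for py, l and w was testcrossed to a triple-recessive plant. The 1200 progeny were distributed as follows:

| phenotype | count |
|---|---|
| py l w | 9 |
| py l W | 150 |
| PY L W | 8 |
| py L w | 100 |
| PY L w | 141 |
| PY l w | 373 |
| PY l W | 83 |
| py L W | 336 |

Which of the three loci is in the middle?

py

The two most frequent reciprocal classes, PY l w and py L W, are the parental types, so the F1 was PY l w / py L W.
The two rarest classes, py l w and PY L W, are the double crossovers. Comparing them with the parentals, only the py allele has switched, so py is the middle locus and the order is l – py – w.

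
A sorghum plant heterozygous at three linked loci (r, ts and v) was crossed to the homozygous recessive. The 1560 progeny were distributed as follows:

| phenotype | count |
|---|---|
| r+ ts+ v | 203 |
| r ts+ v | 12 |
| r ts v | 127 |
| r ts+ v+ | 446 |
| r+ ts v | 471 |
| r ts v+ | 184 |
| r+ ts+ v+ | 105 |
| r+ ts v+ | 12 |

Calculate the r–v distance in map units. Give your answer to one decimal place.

16.4 map units

The two most frequent reciprocal classes, r+ ts v and r ts+ v+, are the parental types, so the F1 was r+ ts v / r ts+ v+.
The two rarest classes, r+ ts v+ and r ts+ v, are the double crossovers. Comparing them with the parentals, only the v allele has switched, so v is the middle locus and the order is ts – v – r.
Crossovers in the v–r interval produce the single-crossover classes r ts v and r+ ts+ v+ (127 + 105 = 232) plus the double crossovers (24).
RF(v–r) = (232 + 24) / 1560 = 256/1560 = 0.1641 → 16.4 map units.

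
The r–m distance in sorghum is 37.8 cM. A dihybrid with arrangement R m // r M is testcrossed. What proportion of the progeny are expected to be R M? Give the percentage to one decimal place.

A map distance of 37.8 cM corresponds to a recombination frequency of 0.378.
The F1 is R m / r M, so R M is a recombinant gamete class with expected frequency r/2 = 0.378/2 = 0.1890.
That is 0.1890 = 18.9% of the progeny.

18.9%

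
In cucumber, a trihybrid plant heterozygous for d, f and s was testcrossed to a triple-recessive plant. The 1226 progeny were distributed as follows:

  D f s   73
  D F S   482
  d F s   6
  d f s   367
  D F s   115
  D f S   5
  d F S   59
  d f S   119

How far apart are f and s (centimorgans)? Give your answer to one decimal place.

20.0 centimorgans

The two most frequent reciprocal classes, d f s and D F S, are the parental types, so the F1 was d f s / D F S.
The two rarest classes, d F s and D f S, are the double crossovers. Comparing them with the parentals, only the f allele has switched, so f is the middle locus and the order is s – f – d.
Crossovers in the s–f interval produce the single-crossover classes d f S and D F s (119 + 115 = 234) plus the double crossovers (11).
RF(s–f) = (234 + 11) / 1226 = 245/1226 = 0.1998 → 20.0 centimorgans.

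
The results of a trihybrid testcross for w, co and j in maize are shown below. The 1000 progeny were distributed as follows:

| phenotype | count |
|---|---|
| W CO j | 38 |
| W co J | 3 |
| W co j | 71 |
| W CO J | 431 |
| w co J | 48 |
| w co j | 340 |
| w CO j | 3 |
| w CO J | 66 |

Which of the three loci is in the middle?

co

The two most frequent reciprocal classes, w co j and W CO J, are the parental types, so the F1 was w co j / W CO J.
The two rarest classes, w CO j and W co J, are the double crossovers. Comparing them with the parentals, only the co allele has switched, so co is the middle locus and the order is w – co – j.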